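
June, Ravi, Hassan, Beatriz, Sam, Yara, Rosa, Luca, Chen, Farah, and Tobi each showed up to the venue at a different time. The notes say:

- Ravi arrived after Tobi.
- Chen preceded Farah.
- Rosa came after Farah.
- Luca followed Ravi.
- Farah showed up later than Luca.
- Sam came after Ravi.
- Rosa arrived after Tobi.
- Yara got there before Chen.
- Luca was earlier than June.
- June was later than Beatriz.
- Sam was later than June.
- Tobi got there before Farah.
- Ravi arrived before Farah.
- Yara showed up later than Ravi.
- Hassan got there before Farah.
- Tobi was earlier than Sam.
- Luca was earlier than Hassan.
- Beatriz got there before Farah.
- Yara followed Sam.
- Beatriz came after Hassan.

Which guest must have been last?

Every other guest has a chain of constraints placing them before Rosa, so Rosa is last.

Rosa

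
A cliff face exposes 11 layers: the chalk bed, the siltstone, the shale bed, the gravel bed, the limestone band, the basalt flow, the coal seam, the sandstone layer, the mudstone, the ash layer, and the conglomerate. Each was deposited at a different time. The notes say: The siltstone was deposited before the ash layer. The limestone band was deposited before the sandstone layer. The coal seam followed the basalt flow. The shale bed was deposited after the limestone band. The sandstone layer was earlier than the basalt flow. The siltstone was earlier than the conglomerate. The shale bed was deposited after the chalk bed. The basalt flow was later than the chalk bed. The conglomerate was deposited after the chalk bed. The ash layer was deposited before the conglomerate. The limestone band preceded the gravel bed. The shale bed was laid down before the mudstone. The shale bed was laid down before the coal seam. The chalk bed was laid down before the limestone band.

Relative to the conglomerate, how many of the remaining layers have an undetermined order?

Forced before the conglomerate: the ash layer, the chalk bed, and the siltstone.
That leaves the basalt flow, the coal seam, the gravel bed, the limestone band, the mudstone, the sandstone layer, and the shale bed with no forced order relative to the conglomerate — 7.

7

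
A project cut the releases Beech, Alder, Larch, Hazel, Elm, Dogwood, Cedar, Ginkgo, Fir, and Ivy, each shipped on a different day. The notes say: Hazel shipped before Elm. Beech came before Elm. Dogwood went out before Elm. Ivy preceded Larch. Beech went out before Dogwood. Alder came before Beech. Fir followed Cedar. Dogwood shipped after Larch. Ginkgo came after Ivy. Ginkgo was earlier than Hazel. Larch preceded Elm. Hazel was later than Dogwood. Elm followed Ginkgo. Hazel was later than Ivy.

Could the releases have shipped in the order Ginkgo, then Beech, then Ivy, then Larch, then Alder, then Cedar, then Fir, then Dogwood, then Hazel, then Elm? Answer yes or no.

The constraints require Ivy before Ginkgo, but in the proposed sequence Ginkgo appears ahead of Ivy. That one violation is enough.

no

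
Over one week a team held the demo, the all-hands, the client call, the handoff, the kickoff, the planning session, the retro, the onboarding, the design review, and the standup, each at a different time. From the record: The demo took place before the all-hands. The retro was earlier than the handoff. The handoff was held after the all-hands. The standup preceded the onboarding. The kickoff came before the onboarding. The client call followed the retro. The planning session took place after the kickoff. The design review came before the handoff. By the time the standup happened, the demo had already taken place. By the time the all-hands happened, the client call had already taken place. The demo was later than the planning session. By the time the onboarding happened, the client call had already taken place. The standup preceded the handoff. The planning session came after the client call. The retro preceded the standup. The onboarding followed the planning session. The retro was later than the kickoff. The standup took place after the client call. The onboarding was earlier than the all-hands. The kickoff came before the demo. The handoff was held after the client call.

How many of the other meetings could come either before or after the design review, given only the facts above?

8

Forced after the design review: the handoff.
That leaves the all-hands, the client call, the demo, the kickoff, the onboarding, the planning session, the retro, and the standup with no forced order relative to the design review — 8.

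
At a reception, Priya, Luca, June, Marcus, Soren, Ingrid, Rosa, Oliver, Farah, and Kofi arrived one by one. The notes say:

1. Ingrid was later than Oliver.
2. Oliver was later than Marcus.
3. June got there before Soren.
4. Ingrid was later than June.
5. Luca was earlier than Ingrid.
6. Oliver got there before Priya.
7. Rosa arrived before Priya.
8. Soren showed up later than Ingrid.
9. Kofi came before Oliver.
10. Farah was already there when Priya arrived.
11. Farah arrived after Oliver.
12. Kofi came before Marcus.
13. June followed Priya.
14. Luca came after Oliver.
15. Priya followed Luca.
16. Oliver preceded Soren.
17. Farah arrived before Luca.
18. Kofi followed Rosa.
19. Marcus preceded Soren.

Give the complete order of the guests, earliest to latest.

Rosa, Kofi, Marcus, Oliver, Farah, Luca, Priya, June, Ingrid, Soren

The constraints fix every adjacent pair, so only one ordering works:
Rosa → Kofi → Marcus → Oliver → Farah → Luca → Priya → June → Ingrid → Soren.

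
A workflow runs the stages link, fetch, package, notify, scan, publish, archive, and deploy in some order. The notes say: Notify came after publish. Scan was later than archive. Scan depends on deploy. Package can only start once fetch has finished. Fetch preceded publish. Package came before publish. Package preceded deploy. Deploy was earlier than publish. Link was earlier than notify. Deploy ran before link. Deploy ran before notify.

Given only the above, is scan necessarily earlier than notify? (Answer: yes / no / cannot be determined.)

cannot be determined

No chain of stated constraints runs from scan to notify, and none runs from notify to scan either.
So the relative order of scan and notify is not fixed by the given facts.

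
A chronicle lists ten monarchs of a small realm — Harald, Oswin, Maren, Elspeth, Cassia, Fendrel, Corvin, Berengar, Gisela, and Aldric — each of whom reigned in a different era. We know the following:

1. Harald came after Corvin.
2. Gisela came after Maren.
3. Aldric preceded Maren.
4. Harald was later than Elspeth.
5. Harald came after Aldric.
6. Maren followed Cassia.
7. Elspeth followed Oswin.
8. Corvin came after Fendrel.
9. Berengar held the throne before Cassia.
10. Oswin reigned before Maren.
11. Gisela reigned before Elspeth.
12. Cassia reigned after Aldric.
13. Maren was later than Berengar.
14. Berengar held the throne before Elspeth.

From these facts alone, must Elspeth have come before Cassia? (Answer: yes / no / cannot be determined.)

no

Tracing the constraints gives Cassia → Maren → Gisela → Elspeth, so Cassia must come before Elspeth.
That means Elspeth cannot be before Cassia.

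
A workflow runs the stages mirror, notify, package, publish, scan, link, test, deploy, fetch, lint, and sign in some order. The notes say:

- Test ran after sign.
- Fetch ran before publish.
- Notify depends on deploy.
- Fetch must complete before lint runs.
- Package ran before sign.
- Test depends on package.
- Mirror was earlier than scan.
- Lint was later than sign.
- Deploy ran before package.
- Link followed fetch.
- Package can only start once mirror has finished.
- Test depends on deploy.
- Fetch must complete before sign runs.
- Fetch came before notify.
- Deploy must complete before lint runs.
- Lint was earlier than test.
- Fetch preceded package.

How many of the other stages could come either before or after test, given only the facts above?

Forced before test: deploy, fetch, lint, mirror, package, and sign.
That leaves link, notify, publish, and scan with no forced order relative to test — 4.

4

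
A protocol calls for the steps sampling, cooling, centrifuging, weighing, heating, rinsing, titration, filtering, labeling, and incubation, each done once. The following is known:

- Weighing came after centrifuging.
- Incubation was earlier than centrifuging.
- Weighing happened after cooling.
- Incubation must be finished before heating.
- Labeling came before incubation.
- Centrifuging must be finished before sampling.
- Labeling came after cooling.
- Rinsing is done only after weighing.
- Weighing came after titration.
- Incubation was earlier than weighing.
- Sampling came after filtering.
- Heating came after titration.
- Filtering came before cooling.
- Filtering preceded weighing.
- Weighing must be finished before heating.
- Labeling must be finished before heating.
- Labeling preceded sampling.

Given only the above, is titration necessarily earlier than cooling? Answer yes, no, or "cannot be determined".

cannot be determined

No chain of stated constraints runs from titration to cooling, and none runs from cooling to titration either.
So the relative order of titration and cooling is not fixed by the given facts.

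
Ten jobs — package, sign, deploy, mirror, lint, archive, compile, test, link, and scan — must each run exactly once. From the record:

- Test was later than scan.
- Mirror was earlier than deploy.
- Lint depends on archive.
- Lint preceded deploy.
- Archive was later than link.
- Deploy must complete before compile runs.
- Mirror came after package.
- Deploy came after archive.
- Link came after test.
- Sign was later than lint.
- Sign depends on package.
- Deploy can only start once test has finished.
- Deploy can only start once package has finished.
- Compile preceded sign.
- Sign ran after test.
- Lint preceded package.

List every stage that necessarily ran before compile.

Directly stated before compile: deploy.
Archive reaches compile via archive → deploy → compile.
Link reaches compile via link → archive → deploy → compile.
Lint reaches compile via lint → deploy → compile.
Likewise mirror, package, scan, and test each reach compile by chaining the stated constraints.

archive, deploy, link, lint, mirror, package, scan, test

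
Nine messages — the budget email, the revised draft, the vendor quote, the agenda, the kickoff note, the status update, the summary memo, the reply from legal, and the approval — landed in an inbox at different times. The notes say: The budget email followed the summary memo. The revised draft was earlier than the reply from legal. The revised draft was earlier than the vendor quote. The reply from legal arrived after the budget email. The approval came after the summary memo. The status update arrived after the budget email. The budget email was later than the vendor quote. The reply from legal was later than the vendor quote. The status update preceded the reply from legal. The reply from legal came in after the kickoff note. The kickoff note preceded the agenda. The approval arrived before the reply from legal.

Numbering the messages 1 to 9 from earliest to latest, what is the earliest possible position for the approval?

2

The summary memo must come before the approval — 1 forced predecessor.
Nothing else is forced ahead of the approval, so its earliest slot is position 1 + 1 = 2.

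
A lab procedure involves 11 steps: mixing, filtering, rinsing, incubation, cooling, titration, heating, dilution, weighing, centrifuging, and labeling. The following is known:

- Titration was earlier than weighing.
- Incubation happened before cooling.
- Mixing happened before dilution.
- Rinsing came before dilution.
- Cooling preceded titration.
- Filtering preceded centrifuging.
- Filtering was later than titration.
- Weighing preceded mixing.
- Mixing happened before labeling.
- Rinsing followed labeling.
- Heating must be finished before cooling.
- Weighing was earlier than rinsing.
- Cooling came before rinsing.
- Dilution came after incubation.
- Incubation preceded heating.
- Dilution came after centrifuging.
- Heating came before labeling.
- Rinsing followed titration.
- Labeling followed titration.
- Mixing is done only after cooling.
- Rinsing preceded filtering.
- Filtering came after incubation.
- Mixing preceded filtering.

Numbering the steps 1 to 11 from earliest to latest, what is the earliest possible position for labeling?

7

Cooling, heating, incubation, mixing, titration, and weighing must all come before labeling — 6 forced predecessors.
Nothing else is forced ahead of labeling, so its earliest slot is position 6 + 1 = 7.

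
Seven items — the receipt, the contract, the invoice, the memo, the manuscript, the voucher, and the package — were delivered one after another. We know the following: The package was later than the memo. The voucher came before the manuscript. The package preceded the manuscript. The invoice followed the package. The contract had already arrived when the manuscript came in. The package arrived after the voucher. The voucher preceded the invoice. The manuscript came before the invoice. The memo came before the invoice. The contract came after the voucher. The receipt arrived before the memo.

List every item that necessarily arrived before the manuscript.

the contract, the memo, the package, the receipt, the voucher

Directly stated before the manuscript: the contract, the package, and the voucher.
The memo reaches the manuscript via the memo → the package → the manuscript.
The receipt reaches the manuscript via the receipt → the memo → the package → the manuscript.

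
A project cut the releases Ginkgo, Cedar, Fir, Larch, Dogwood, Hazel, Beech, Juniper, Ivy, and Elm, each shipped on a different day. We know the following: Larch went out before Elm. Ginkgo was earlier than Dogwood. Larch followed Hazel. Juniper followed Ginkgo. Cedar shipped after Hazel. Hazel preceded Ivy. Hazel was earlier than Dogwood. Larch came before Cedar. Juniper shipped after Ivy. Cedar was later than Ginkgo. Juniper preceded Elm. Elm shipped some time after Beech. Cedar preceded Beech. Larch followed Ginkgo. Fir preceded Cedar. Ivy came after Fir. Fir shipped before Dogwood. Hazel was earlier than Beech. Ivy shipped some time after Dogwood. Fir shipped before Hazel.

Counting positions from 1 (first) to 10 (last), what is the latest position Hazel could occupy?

Hazel must come before Beech, Cedar, Dogwood, Elm, Ivy, Juniper, and Larch — 7 releases forced after it.
Everything else can be placed before Hazel in some valid order, so Hazel can sit as late as position 10 − 7 = 3.

3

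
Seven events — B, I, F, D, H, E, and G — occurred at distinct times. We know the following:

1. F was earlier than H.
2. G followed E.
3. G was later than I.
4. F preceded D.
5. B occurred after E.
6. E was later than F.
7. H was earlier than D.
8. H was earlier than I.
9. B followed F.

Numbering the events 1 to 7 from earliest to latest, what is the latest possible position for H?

4

H must come before D, G, and I — 3 events forced after it.
Everything else can be placed before H in some valid order, so H can sit as late as position 7 − 3 = 4.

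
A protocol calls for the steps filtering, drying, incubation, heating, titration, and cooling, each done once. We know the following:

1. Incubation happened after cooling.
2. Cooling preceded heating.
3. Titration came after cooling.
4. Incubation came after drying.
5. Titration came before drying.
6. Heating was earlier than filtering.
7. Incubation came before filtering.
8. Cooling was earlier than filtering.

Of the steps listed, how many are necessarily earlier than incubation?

3

Directly stated before incubation: cooling and drying.
Titration reaches incubation via titration → drying → incubation.
No chain forces heating (or any of the others) ahead of incubation.
That's cooling, drying, and titration — 3 in all.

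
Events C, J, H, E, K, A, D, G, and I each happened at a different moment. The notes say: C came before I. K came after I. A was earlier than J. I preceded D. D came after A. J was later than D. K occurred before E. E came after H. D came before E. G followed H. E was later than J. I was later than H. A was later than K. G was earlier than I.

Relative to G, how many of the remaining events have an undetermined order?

1

Forced before G: H; forced after G: A, D, E, I, J, and K.
That leaves C with no forced order relative to G — 1.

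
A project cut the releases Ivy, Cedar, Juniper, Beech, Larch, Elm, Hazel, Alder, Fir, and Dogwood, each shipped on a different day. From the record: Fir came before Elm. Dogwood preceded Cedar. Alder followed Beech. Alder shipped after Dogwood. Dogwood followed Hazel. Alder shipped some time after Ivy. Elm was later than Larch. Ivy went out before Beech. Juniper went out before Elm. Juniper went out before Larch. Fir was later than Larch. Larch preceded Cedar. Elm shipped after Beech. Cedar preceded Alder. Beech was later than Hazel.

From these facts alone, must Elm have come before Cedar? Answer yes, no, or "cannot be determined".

No chain of stated constraints runs from Elm to Cedar, and none runs from Cedar to Elm either.
So the relative order of Elm and Cedar is not fixed by the given facts.

cannot be determined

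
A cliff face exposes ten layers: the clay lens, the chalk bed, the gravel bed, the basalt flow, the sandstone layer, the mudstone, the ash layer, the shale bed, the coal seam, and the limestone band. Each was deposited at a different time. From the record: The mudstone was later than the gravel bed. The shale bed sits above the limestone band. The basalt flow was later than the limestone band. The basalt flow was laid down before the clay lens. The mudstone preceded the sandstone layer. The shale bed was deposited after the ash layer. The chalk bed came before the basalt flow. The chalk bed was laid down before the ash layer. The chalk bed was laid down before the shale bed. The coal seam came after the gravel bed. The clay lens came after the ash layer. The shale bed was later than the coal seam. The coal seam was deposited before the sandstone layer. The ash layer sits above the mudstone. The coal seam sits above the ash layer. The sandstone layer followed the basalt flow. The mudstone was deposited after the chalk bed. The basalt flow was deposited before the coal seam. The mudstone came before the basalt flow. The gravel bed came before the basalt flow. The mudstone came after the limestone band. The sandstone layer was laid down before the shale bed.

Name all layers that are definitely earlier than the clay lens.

the ash layer, the basalt flow, the chalk bed, the gravel bed, the limestone band, the mudstone

Directly stated before the clay lens: the ash layer and the basalt flow.
The chalk bed reaches the clay lens via the chalk bed → the ash layer → the clay lens.
The gravel bed reaches the clay lens via the gravel bed → the basalt flow → the clay lens.
The limestone band reaches the clay lens via the limestone band → the basalt flow → the clay lens.
Likewise the mudstone reaches the clay lens by chaining the stated constraints.
No chain forces the sandstone layer (or any of the others) ahead of the clay lens.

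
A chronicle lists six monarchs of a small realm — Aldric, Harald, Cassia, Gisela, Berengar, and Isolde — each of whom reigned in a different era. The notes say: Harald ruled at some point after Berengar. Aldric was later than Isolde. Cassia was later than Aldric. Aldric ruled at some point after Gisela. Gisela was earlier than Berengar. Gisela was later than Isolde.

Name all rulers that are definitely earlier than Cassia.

Directly stated before Cassia: Aldric.
Gisela reaches Cassia via Gisela → Aldric → Cassia.
Isolde reaches Cassia via Isolde → Aldric → Cassia.
No chain forces Berengar (or any of the others) ahead of Cassia.

Aldric, Gisela, Isolde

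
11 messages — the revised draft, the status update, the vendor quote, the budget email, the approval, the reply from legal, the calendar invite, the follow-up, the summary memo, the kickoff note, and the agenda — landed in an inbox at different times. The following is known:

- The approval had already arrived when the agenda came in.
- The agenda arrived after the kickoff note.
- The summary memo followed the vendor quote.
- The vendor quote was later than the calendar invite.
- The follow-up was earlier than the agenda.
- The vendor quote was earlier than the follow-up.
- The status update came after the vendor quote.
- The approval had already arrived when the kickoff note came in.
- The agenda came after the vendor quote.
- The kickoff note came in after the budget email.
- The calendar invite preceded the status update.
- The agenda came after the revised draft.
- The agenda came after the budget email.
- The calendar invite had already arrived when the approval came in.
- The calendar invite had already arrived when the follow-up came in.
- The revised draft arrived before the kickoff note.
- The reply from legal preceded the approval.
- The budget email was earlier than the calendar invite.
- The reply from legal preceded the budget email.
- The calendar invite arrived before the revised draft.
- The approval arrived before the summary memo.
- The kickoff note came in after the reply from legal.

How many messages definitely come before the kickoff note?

5

Directly stated before the kickoff note: the approval, the budget email, the reply from legal, and the revised draft.
The calendar invite reaches the kickoff note via the calendar invite → the approval → the kickoff note.
No chain forces the follow-up (or any of the others) ahead of the kickoff note.
That's the approval, the budget email, the calendar invite, the reply from legal, and the revised draft — 5 in all.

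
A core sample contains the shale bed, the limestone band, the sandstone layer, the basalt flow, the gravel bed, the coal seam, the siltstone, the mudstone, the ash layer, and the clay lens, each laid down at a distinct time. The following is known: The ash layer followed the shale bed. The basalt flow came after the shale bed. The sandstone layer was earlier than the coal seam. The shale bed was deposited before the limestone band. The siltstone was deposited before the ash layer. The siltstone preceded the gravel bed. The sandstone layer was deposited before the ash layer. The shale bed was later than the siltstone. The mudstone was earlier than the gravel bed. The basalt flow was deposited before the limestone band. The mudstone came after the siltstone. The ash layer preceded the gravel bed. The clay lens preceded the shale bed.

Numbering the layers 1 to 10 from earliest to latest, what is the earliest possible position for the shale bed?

3

The clay lens and the siltstone must both come before the shale bed — 2 forced predecessors.
Nothing else is forced ahead of the shale bed, so its earliest slot is position 2 + 1 = 3.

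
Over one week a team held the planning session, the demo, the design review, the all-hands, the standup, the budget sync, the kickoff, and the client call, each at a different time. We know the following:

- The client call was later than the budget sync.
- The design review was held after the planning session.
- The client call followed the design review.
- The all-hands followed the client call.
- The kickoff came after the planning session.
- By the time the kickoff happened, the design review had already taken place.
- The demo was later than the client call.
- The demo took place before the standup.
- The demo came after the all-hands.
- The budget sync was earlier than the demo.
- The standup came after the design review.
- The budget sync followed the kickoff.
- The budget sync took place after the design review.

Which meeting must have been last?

the standup

Every other meeting has a chain of constraints placing it before the standup, so the standup is last.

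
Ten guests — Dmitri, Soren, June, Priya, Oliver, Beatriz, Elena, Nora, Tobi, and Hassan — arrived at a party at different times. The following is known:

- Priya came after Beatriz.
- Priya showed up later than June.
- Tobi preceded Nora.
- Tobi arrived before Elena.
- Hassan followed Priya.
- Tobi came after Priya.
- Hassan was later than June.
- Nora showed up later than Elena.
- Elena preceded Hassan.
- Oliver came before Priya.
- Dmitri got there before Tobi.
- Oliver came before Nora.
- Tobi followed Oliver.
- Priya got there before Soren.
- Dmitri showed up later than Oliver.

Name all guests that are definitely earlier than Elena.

Directly stated before Elena: Tobi.
Beatriz reaches Elena via Beatriz → Priya → Tobi → Elena.
Dmitri reaches Elena via Dmitri → Tobi → Elena.
June reaches Elena via June → Priya → Tobi → Elena.
Likewise Oliver and Priya each reach Elena by chaining the stated constraints.
No chain forces Hassan (or any of the others) ahead of Elena.

Beatriz, Dmitri, June, Oliver, Priya, Tobi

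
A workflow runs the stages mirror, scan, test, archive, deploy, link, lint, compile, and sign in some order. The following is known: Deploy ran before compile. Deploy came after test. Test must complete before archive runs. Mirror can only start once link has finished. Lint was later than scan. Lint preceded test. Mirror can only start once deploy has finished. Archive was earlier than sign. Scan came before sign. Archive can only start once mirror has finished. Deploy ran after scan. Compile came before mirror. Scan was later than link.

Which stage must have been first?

Link has a chain of constraints placing it before every other stage, so link must be first.

link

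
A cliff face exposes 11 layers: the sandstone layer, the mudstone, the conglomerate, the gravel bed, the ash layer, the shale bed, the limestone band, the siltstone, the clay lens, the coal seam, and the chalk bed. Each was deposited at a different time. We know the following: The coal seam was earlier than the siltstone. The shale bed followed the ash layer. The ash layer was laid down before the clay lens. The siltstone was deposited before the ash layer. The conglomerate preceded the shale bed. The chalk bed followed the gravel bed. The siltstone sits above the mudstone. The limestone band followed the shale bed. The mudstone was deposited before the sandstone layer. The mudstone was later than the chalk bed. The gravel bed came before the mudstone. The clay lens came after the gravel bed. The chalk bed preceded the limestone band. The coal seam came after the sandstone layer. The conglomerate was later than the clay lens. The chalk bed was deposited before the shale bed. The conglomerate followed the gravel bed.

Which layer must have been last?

Every other layer has a chain of constraints placing it before the limestone band, so the limestone band is last.

the limestone band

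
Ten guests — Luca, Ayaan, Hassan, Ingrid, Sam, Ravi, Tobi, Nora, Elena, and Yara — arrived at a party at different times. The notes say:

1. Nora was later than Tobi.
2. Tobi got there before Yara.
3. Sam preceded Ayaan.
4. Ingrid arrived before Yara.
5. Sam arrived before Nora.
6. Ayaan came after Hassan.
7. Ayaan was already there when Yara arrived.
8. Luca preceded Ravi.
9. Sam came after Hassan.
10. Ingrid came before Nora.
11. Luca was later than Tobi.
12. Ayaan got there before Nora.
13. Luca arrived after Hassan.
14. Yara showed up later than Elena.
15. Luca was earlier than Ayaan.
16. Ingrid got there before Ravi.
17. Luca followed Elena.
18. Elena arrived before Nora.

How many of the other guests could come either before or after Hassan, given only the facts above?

Forced after Hassan: Ayaan, Luca, Nora, Ravi, Sam, and Yara.
That leaves Elena, Ingrid, and Tobi with no forced order relative to Hassan — 3.

3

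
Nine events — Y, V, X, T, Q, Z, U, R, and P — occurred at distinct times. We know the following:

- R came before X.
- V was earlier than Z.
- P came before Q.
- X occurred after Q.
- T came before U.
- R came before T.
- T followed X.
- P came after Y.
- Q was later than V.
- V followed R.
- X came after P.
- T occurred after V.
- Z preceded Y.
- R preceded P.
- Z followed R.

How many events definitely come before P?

Directly stated before P: R and Y.
V reaches P via V → Z → Y → P.
Z reaches P via Z → Y → P.
No chain forces X (or any of the others) ahead of P.
That's R, V, Y, and Z — 4 in all.

4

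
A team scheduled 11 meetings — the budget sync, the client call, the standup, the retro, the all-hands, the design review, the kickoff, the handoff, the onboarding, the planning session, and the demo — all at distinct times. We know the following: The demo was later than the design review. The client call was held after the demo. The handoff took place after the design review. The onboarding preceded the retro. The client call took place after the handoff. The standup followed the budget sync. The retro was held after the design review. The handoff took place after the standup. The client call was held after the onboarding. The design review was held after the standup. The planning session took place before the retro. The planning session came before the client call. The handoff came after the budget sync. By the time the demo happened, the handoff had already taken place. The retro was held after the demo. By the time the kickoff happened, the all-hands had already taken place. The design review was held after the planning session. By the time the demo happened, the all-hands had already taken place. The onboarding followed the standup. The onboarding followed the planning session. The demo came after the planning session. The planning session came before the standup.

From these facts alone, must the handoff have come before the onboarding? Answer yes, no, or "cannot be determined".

cannot be determined

No chain of stated constraints runs from the handoff to the onboarding, and none runs from the onboarding to the handoff either.
So the relative order of the handoff and the onboarding is not fixed by the given facts.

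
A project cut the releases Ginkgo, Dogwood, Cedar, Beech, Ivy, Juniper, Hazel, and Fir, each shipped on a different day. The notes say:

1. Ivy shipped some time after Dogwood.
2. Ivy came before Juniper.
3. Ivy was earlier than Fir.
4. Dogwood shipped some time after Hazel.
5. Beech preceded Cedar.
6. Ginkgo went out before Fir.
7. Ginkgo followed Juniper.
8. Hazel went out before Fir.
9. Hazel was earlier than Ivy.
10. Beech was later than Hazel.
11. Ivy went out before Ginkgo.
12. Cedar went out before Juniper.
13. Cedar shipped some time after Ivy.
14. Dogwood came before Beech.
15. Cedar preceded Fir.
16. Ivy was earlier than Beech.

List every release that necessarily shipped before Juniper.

Directly stated before Juniper: Cedar and Ivy.
Beech reaches Juniper via Beech → Cedar → Juniper.
Dogwood reaches Juniper via Dogwood → Ivy → Juniper.
Hazel reaches Juniper via Hazel → Ivy → Juniper.

Beech, Cedar, Dogwood, Hazel, Ivy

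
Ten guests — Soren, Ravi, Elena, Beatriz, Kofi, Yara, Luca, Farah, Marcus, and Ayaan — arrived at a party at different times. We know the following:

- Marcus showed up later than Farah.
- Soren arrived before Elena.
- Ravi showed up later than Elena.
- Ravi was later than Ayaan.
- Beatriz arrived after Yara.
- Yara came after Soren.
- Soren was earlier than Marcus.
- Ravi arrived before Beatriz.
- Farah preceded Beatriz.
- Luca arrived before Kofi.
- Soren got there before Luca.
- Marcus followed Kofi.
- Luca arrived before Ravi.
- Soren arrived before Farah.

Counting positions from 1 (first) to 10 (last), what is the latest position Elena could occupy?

Elena must come before Beatriz and Ravi — 2 guests forced after them.
Everything else can be placed before Elena in some valid order, so Elena can sit as late as position 10 − 2 = 8.

8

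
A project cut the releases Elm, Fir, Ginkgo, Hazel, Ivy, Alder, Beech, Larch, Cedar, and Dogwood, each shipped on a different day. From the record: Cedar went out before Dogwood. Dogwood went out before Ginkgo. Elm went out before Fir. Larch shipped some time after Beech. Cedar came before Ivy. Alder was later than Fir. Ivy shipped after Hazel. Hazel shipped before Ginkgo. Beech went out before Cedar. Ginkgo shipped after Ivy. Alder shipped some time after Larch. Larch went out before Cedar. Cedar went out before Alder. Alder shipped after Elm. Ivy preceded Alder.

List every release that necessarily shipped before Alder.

Beech, Cedar, Elm, Fir, Hazel, Ivy, Larch

Directly stated before Alder: Cedar, Elm, Fir, Ivy, and Larch.
Beech reaches Alder via Beech → Larch → Alder.
Hazel reaches Alder via Hazel → Ivy → Alder.
No chain forces Ginkgo (or any of the others) ahead of Alder.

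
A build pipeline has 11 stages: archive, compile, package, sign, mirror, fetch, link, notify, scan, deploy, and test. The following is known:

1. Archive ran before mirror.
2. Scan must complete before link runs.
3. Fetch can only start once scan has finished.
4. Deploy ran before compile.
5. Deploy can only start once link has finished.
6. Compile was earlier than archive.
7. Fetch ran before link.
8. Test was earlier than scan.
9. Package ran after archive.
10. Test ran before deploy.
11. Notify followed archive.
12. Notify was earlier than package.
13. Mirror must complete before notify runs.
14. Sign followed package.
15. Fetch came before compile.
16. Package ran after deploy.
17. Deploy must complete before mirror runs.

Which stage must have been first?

Test has a chain of constraints placing it before every other stage, so test must be first.

test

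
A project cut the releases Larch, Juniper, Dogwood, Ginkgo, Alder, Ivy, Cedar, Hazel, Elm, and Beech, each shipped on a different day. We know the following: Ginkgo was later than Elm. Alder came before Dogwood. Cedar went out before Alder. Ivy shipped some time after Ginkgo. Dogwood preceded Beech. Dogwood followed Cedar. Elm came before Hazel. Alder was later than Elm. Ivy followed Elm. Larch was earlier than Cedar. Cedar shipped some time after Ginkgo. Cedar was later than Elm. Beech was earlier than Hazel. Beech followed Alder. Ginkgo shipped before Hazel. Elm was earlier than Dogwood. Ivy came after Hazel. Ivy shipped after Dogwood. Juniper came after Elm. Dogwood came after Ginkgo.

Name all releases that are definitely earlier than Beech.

Directly stated before Beech: Alder and Dogwood.
Cedar reaches Beech via Cedar → Dogwood → Beech.
Elm reaches Beech via Elm → Dogwood → Beech.
Ginkgo reaches Beech via Ginkgo → Dogwood → Beech.
Likewise Larch reaches Beech by chaining the stated constraints.
No chain forces Ivy (or any of the others) ahead of Beech.

Alder, Cedar, Dogwood, Elm, Ginkgo, Larch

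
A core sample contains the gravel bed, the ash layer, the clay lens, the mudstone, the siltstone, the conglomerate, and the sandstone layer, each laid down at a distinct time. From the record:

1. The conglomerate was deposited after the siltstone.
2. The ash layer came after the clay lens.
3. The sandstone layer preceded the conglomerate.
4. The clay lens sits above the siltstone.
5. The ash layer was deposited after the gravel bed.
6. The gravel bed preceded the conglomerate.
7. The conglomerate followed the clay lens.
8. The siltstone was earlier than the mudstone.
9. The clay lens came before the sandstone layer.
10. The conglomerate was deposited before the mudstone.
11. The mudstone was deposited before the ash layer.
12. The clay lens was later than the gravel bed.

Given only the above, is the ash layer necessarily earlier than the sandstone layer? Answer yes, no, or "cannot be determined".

Tracing the constraints gives the sandstone layer → the conglomerate → the mudstone → the ash layer, so the sandstone layer must come before the ash layer.
That means the ash layer cannot be before the sandstone layer.

no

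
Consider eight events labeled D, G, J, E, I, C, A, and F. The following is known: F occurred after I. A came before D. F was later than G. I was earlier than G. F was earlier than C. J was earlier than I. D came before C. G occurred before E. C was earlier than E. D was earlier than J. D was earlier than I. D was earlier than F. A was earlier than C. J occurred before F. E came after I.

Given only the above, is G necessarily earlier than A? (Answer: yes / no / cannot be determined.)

no

Tracing the constraints gives A → D → I → G, so A must come before G.
That means G cannot be before A.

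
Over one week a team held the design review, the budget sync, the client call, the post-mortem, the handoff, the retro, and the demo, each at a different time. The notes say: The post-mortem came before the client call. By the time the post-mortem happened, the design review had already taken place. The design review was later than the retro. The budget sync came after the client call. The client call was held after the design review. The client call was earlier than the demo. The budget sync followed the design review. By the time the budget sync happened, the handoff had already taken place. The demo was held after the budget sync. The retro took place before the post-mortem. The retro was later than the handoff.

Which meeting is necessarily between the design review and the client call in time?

the post-mortem

Tracing the constraints gives the design review → the post-mortem → the client call, so the post-mortem sits after the design review and before the client call.
No other meeting is forced both after the design review and before the client call.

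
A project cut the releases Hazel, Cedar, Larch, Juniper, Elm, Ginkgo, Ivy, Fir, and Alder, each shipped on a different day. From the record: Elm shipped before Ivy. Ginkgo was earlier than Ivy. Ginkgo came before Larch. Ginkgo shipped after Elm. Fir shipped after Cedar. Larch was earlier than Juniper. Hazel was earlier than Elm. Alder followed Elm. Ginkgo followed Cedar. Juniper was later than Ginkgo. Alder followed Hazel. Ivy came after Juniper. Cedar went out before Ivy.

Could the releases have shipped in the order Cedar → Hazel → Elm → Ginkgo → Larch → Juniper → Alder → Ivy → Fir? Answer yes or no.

Check each stated constraint against the proposed order — e.g. Cedar is ahead of Ivy; Cedar is ahead of Fir. Every pair is in the required order; nothing is violated.

yes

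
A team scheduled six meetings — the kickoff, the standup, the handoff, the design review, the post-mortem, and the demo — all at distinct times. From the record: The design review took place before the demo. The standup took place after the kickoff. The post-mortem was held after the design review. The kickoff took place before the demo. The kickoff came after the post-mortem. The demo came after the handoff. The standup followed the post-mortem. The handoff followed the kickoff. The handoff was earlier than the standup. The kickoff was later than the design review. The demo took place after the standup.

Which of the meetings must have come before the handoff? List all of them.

Directly stated before the handoff: the kickoff.
The design review reaches the handoff via the design review → the kickoff → the handoff.
The post-mortem reaches the handoff via the post-mortem → the kickoff → the handoff.

the design review, the kickoff, the post-mortem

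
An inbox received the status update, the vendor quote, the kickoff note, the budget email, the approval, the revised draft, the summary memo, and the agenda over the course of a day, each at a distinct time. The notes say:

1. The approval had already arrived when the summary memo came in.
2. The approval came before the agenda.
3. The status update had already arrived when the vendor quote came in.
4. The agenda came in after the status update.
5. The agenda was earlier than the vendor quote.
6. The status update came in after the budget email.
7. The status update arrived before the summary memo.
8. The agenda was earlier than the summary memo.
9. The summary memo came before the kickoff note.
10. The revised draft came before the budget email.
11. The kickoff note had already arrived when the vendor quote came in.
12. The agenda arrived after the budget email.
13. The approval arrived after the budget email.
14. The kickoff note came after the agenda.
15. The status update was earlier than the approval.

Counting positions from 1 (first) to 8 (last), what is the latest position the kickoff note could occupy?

7

The kickoff note must come before the vendor quote — 1 message forced after it.
Everything else can be placed before the kickoff note in some valid order, so the kickoff note can sit as late as position 8 − 1 = 7.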